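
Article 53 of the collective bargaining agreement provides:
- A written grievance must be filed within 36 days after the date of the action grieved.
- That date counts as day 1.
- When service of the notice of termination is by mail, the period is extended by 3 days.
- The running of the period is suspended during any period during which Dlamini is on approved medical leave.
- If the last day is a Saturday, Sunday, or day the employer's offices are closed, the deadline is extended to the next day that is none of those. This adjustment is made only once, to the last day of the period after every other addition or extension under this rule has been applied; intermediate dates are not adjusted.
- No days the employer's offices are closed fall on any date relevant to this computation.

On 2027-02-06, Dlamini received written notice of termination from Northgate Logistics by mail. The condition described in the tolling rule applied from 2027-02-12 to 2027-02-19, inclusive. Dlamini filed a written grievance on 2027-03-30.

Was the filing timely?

Counting 2027-02-06 as day 1, day 36 is March 13, 2027.
Service was by mail, adding 3 days: March 13, 2027 + 3 days = March 16, 2027.
From February 12, 2027 through February 19, 2027 inclusive is 8 days; tolling adds 8 days: March 16, 2027 + 8 days = March 24, 2027.
March 24, 2027 is a Wednesday and not a day the employer's offices are closed, so no extension applies.
The deadline is March 24, 2027; the filing on March 30, 2027 is after that date.

No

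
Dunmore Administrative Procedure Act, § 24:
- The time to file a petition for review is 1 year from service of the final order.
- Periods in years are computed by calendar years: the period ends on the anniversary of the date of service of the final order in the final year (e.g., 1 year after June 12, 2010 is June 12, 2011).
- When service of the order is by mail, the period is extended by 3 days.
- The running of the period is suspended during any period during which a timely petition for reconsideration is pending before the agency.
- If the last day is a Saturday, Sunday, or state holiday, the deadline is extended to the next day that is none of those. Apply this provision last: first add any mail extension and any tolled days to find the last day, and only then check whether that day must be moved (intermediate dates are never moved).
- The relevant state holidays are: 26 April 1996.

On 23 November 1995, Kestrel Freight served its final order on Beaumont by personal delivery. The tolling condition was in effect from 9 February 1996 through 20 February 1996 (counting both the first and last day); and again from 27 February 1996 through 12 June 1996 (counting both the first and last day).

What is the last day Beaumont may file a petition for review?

1 year after 23 November 1995 is November 23, 1996.
Service was not by mail, so no mail extension applies.
From February 9, 1996 through February 20, 1996 inclusive is 12 days; tolling adds 12 days: November 23, 1996 + 12 days = December 5, 1996.
From February 27, 1996 through June 12, 1996 inclusive is 107 days; tolling adds 107 days: December 5, 1996 + 107 days = March 22, 1997.
March 22, 1997 is Saturday; March 23, 1997 is Sunday. The next qualifying day is March 24, 1997.

March 24, 1997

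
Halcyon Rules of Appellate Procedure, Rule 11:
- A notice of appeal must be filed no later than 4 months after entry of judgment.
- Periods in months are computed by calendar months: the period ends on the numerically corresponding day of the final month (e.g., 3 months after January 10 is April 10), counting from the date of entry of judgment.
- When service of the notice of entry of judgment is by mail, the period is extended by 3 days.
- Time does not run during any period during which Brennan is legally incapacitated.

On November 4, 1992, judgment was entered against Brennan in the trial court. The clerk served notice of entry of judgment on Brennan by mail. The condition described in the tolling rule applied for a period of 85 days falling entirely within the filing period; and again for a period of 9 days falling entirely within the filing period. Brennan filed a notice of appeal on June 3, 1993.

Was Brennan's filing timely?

Yes

4 months after November 4, 1992 is March 4, 1993.
Service was by mail, adding 3 days: March 4, 1993 + 3 days = March 7, 1993.
Tolling adds 85 days: March 7, 1993 + 85 days = May 31, 1993.
Tolling adds 9 days: May 31, 1993 + 9 days = June 9, 1993.
The deadline is June 9, 1993; the filing on June 3, 1993 is on or before that date.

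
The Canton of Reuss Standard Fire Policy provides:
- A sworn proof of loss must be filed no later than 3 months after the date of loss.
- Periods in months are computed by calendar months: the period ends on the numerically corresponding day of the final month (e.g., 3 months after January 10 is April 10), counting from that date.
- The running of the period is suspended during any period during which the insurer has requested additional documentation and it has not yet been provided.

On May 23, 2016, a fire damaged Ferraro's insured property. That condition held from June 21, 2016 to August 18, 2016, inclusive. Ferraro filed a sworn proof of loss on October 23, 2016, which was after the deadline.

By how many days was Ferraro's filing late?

3 months after May 23, 2016 is August 23, 2016.
From June 21, 2016 through August 18, 2016 inclusive is 59 days; tolling adds 59 days: August 23, 2016 + 59 days = October 21, 2016.
The deadline is October 21, 2016; from October 21, 2016 to October 23, 2016 is 2 days.

2 days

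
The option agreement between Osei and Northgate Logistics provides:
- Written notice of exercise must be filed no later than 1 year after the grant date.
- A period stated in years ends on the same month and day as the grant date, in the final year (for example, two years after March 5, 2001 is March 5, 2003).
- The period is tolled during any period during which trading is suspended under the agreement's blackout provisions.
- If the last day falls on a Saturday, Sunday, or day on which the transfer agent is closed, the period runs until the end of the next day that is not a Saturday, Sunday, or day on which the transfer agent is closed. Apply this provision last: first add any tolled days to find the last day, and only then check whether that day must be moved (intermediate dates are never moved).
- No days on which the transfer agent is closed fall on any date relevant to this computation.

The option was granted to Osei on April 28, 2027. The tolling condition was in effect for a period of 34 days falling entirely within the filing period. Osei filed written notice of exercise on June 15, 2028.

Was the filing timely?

1 year after April 28, 2027 is April 28, 2028.
Tolling adds 34 days: April 28, 2028 + 34 days = June 1, 2028.
June 1, 2028 is a Thursday and not a day on which the transfer agent is closed, so no extension applies.
The deadline is June 1, 2028; the filing on June 15, 2028 is after that date.

No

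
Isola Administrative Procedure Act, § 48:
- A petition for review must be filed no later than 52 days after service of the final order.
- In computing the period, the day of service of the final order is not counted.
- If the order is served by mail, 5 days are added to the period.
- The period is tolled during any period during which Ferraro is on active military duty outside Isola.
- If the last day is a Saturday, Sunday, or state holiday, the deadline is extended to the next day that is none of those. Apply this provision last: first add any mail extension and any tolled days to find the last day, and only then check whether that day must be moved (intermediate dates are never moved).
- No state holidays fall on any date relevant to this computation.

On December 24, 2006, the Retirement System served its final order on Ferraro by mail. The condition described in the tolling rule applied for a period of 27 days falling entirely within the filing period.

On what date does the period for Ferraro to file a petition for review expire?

March 19, 2007

52 days after December 24, 2006 is February 14, 2007.
Service was by mail, adding 5 days: February 14, 2007 + 5 days = February 19, 2007.
Tolling adds 27 days: February 19, 2007 + 27 days = March 18, 2007.
March 18, 2007 is Sunday. The next qualifying day is March 19, 2007.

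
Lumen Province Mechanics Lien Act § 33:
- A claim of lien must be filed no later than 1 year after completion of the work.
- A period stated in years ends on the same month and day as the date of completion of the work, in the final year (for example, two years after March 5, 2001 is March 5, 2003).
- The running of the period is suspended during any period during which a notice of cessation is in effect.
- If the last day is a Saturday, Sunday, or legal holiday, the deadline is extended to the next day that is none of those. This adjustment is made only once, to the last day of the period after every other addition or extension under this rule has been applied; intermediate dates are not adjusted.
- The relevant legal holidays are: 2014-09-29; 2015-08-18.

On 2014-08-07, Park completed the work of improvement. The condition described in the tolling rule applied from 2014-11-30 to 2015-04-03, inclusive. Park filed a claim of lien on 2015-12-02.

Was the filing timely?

Yes

1 year after 2014-08-07 is August 7, 2015.
From November 30, 2014 through April 3, 2015 inclusive is 125 days; tolling adds 125 days: August 7, 2015 + 125 days = December 10, 2015.
December 10, 2015 is a Thursday and not a legal holiday, so no extension applies.
The deadline is December 10, 2015; the filing on December 2, 2015 is on or before that date.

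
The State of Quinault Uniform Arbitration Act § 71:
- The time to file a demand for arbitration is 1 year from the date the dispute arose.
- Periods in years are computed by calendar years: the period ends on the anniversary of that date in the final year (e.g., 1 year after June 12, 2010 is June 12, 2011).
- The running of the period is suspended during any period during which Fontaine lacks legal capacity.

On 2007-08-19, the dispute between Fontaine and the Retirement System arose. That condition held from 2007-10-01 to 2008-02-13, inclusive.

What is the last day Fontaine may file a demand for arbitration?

1 year after 2007-08-19 is August 19, 2008.
From October 1, 2007 through February 13, 2008 inclusive is 136 days; tolling adds 136 days: August 19, 2008 + 136 days = January 2, 2009.

January 2, 2009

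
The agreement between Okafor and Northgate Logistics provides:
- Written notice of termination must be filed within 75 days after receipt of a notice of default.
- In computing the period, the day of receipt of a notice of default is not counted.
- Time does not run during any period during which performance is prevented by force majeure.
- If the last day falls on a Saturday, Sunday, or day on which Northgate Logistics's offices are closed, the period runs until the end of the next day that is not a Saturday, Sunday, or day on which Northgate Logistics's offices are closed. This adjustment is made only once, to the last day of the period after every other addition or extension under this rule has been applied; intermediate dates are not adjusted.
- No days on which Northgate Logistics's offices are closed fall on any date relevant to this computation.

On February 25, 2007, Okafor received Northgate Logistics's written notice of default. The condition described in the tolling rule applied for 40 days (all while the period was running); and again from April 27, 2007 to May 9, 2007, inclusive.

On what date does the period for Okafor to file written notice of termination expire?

July 3, 2007

75 days after February 25, 2007 is May 11, 2007.
Tolling adds 40 days: May 11, 2007 + 40 days = June 20, 2007.
From April 27, 2007 through May 9, 2007 inclusive is 13 days; tolling adds 13 days: June 20, 2007 + 13 days = July 3, 2007.
July 3, 2007 is a Tuesday and not a day on which Northgate Logistics's offices are closed, so no extension applies.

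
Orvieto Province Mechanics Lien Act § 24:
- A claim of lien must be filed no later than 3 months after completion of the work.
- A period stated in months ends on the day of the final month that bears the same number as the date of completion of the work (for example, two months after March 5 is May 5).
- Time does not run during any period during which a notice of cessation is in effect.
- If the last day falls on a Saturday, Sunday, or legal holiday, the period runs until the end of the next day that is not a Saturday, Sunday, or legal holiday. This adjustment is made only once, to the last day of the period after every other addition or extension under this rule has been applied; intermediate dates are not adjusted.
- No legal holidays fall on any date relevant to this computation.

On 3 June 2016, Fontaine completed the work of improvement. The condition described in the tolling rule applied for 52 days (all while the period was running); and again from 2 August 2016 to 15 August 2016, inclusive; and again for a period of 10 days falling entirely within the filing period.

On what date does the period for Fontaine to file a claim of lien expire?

3 months after 3 June 2016 is September 3, 2016.
Tolling adds 52 days: September 3, 2016 + 52 days = October 25, 2016.
From August 2, 2016 through August 15, 2016 inclusive is 14 days; tolling adds 14 days: October 25, 2016 + 14 days = November 8, 2016.
Tolling adds 10 days: November 8, 2016 + 10 days = November 18, 2016.
November 18, 2016 is a Friday and not a legal holiday, so no extension applies.

November 18, 2016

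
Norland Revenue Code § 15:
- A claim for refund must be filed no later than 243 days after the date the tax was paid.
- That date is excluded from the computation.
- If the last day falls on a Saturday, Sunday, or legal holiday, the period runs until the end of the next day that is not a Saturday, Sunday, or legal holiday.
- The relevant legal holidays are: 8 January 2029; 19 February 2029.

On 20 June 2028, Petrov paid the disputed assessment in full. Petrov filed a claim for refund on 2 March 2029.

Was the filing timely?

No

243 days after 20 June 2028 is February 18, 2029.
February 18, 2029 is Sunday; February 19, 2029 is a listed holiday. The next qualifying day is February 20, 2029.
The deadline is February 20, 2029; the filing on March 2, 2029 is after that date.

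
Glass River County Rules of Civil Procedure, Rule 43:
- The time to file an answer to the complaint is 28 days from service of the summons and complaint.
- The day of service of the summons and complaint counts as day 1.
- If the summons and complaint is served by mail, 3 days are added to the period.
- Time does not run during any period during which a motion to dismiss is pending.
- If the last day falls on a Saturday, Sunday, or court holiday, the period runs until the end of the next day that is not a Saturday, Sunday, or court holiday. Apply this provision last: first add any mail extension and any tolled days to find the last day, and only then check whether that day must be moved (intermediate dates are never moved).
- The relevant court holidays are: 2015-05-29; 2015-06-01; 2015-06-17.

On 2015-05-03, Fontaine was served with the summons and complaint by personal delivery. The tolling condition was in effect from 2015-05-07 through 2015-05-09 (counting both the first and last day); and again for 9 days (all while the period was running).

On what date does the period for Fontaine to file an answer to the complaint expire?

June 11, 2015

Counting 2015-05-03 as day 1, day 28 is May 30, 2015.
Service was not by mail, so no mail extension applies.
From May 7, 2015 through May 9, 2015 inclusive is 3 days; tolling adds 3 days: May 30, 2015 + 3 days = June 2, 2015.
Tolling adds 9 days: June 2, 2015 + 9 days = June 11, 2015.
June 11, 2015 is a Thursday and not a court holiday, so no extension applies.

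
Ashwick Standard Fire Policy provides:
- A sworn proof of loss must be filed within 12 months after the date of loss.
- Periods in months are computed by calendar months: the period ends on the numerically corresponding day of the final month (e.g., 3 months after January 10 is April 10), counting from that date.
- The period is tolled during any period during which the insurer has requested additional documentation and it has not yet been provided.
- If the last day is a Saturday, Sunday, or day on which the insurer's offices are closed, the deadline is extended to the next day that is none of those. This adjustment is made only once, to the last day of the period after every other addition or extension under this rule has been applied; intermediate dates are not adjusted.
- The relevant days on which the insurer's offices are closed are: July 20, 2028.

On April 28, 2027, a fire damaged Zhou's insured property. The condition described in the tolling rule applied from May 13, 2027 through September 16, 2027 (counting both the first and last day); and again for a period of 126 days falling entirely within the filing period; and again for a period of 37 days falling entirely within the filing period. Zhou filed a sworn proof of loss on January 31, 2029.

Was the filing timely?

Yes

12 months after April 28, 2027 is April 28, 2028.
From May 13, 2027 through September 16, 2027 inclusive is 127 days; tolling adds 127 days: April 28, 2028 + 127 days = September 2, 2028.
Tolling adds 126 days: September 2, 2028 + 126 days = January 6, 2029.
Tolling adds 37 days: January 6, 2029 + 37 days = February 12, 2029.
February 12, 2029 is a Monday and not a day on which the insurer's offices are closed, so no extension applies.
The deadline is February 12, 2029; the filing on January 31, 2029 is on or before that date.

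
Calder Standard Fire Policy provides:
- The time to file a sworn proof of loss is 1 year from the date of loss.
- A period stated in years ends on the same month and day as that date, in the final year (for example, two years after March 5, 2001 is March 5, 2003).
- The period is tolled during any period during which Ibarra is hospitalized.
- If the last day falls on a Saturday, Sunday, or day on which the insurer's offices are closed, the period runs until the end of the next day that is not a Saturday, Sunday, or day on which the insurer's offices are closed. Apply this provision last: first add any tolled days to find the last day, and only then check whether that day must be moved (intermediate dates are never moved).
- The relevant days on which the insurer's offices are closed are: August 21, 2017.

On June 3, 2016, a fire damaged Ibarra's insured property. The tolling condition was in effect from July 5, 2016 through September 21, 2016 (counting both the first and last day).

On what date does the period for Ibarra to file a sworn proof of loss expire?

August 22, 2017

1 year after June 3, 2016 is June 3, 2017.
From July 5, 2016 through September 21, 2016 inclusive is 79 days; tolling adds 79 days: June 3, 2017 + 79 days = August 21, 2017.
August 21, 2017 is a listed holiday. The next qualifying day is August 22, 2017.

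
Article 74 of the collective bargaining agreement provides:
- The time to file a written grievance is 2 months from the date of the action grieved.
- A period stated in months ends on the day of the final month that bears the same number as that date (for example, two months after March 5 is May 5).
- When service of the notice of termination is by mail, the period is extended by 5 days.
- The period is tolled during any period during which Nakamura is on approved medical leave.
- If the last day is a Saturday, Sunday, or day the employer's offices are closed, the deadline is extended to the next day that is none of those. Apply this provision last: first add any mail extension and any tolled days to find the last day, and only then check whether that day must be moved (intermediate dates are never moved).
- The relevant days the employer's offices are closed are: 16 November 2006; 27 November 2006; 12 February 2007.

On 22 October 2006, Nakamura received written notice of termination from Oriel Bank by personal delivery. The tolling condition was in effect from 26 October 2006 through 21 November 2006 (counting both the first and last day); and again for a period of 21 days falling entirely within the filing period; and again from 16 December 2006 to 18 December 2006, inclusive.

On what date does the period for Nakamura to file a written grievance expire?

2 months after 22 October 2006 is December 22, 2006.
Service was not by mail, so no mail extension applies.
From October 26, 2006 through November 21, 2006 inclusive is 27 days; tolling adds 27 days: December 22, 2006 + 27 days = January 18, 2007.
Tolling adds 21 days: January 18, 2007 + 21 days = February 8, 2007.
From December 16, 2006 through December 18, 2006 inclusive is 3 days; tolling adds 3 days: February 8, 2007 + 3 days = February 11, 2007.
February 11, 2007 is Sunday; February 12, 2007 is a listed holiday. The next qualifying day is February 13, 2007.

February 13, 2007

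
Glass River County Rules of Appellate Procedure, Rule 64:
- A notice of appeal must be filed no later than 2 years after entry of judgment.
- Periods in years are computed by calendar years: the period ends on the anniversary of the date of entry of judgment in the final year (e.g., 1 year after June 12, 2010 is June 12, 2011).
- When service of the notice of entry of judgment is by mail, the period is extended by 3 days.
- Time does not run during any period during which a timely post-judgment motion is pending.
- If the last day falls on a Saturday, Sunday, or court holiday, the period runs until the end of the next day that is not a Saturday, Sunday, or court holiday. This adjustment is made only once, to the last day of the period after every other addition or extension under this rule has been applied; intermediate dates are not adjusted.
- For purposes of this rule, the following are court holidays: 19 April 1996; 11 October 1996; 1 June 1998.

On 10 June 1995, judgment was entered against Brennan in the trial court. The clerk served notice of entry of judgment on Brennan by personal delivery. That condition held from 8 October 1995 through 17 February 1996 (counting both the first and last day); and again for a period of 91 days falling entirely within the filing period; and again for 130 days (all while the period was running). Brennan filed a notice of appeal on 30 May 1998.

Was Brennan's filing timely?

2 years after 10 June 1995 is June 10, 1997.
Service was not by mail, so no mail extension applies.
From October 8, 1995 through February 17, 1996 inclusive is 133 days; tolling adds 133 days: June 10, 1997 + 133 days = October 21, 1997.
Tolling adds 91 days: October 21, 1997 + 91 days = January 20, 1998.
Tolling adds 130 days: January 20, 1998 + 130 days = May 30, 1998.
May 30, 1998 is Saturday; May 31, 1998 is Sunday; June 1, 1998 is a listed holiday. The next qualifying day is June 2, 1998.
The deadline is June 2, 1998; the filing on May 30, 1998 is on or before that date.

Yes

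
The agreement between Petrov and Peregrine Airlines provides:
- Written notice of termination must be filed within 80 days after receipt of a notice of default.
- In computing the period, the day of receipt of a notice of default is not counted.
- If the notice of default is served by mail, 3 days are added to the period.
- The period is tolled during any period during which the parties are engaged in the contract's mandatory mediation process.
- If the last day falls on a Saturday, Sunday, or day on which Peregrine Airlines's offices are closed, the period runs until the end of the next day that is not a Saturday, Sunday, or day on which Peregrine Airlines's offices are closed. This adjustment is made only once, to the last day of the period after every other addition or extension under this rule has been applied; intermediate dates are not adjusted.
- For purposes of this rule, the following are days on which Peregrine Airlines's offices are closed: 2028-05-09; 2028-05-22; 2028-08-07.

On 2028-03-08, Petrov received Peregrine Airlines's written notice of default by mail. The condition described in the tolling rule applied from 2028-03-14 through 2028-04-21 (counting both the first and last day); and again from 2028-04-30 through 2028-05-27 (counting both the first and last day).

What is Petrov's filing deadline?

80 days after 2028-03-08 is May 27, 2028.
Service was by mail, adding 3 days: May 27, 2028 + 3 days = May 30, 2028.
From March 14, 2028 through April 21, 2028 inclusive is 39 days; tolling adds 39 days: May 30, 2028 + 39 days = July 8, 2028.
From April 30, 2028 through May 27, 2028 inclusive is 28 days; tolling adds 28 days: July 8, 2028 + 28 days = August 5, 2028.
August 5, 2028 is Saturday; August 6, 2028 is Sunday; August 7, 2028 is a listed holiday. The next qualifying day is August 8, 2028.

August 8, 2028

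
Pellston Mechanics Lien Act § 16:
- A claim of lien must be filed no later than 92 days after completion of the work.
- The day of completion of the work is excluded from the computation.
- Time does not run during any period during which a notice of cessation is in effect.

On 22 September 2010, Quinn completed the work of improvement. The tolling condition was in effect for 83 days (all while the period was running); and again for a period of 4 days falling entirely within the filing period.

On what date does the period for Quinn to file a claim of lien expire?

92 days after 22 September 2010 is December 23, 2010.
Tolling adds 83 days: December 23, 2010 + 83 days = March 16, 2011.
Tolling adds 4 days: March 16, 2011 + 4 days = March 20, 2011.

March 20, 2011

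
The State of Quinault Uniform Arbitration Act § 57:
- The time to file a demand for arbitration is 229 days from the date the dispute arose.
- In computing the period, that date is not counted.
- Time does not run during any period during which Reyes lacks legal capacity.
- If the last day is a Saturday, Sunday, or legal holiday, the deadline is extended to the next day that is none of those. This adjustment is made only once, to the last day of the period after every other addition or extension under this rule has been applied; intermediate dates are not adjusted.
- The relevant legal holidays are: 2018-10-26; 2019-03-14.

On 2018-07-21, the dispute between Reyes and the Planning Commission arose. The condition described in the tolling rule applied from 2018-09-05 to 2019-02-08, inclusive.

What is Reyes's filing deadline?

August 12, 2019

229 days after 2018-07-21 is March 7, 2019.
From September 5, 2018 through February 8, 2019 inclusive is 157 days; tolling adds 157 days: March 7, 2019 + 157 days = August 11, 2019.
August 11, 2019 is Sunday. The next qualifying day is August 12, 2019.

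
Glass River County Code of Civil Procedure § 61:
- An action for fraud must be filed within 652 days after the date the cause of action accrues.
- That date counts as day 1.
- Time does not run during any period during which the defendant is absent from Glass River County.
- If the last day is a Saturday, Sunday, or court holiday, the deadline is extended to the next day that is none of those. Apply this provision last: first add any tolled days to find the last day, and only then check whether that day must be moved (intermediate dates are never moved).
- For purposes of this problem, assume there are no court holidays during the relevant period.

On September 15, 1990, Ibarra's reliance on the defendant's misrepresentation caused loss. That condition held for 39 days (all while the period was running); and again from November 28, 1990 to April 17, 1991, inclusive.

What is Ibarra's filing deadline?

Counting September 15, 1990 as day 1, day 652 is June 27, 1992.
Tolling adds 39 days: June 27, 1992 + 39 days = August 5, 1992.
From November 28, 1990 through April 17, 1991 inclusive is 141 days; tolling adds 141 days: August 5, 1992 + 141 days = December 24, 1992.
December 24, 1992 is a Thursday and not a court holiday, so no extension applies.

December 24, 1992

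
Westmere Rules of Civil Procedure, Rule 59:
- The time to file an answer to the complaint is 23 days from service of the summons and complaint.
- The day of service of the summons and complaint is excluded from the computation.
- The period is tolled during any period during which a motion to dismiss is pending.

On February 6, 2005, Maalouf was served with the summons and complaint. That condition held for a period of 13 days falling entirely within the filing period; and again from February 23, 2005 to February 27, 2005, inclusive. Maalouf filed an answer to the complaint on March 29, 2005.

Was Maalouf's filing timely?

23 days after February 6, 2005 is March 1, 2005.
Tolling adds 13 days: March 1, 2005 + 13 days = March 14, 2005.
From February 23, 2005 through February 27, 2005 inclusive is 5 days; tolling adds 5 days: March 14, 2005 + 5 days = March 19, 2005.
The deadline is March 19, 2005; the filing on March 29, 2005 is after that date.

No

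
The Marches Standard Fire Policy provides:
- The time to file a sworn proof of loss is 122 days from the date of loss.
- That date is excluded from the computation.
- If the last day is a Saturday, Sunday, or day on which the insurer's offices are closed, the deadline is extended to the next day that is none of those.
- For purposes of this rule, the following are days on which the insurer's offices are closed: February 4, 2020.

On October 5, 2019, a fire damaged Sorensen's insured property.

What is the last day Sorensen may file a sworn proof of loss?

122 days after October 5, 2019 is February 4, 2020.
February 4, 2020 is a listed holiday. The next qualifying day is February 5, 2020.

February 5, 2020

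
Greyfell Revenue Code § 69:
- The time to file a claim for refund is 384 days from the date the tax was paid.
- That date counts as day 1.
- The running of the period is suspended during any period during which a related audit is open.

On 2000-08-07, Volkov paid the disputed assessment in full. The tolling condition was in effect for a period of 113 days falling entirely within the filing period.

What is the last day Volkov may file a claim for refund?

December 16, 2001

Counting 2000-08-07 as day 1, day 384 is August 25, 2001.
Tolling adds 113 days: August 25, 2001 + 113 days = December 16, 2001.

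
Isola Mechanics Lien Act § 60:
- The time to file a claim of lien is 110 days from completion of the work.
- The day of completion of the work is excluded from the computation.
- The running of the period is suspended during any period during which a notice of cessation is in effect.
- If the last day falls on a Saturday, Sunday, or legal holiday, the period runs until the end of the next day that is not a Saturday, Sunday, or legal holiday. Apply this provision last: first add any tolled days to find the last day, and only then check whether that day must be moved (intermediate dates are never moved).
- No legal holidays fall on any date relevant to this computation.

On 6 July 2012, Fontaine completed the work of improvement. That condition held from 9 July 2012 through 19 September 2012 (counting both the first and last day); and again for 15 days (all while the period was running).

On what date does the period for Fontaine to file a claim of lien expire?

110 days after 6 July 2012 is October 24, 2012.
From July 9, 2012 through September 19, 2012 inclusive is 73 days; tolling adds 73 days: October 24, 2012 + 73 days = January 5, 2013.
Tolling adds 15 days: January 5, 2013 + 15 days = January 20, 2013.
January 20, 2013 is Sunday. The next qualifying day is January 21, 2013.

January 21, 2013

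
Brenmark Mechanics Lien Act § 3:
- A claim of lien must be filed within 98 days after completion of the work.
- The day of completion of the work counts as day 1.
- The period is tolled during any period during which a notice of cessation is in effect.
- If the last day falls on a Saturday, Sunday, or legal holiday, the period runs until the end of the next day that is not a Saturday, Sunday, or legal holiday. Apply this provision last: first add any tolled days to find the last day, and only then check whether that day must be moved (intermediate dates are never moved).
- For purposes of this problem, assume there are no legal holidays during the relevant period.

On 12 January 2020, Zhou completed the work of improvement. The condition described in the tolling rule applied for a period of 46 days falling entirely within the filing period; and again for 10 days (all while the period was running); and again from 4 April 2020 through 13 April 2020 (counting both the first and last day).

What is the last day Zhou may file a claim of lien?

Counting 12 January 2020 as day 1, day 98 is April 18, 2020.
Tolling adds 46 days: April 18, 2020 + 46 days = June 3, 2020.
Tolling adds 10 days: June 3, 2020 + 10 days = June 13, 2020.
From April 4, 2020 through April 13, 2020 inclusive is 10 days; tolling adds 10 days: June 13, 2020 + 10 days = June 23, 2020.
June 23, 2020 is a Tuesday and not a legal holiday, so no extension applies.

June 23, 2020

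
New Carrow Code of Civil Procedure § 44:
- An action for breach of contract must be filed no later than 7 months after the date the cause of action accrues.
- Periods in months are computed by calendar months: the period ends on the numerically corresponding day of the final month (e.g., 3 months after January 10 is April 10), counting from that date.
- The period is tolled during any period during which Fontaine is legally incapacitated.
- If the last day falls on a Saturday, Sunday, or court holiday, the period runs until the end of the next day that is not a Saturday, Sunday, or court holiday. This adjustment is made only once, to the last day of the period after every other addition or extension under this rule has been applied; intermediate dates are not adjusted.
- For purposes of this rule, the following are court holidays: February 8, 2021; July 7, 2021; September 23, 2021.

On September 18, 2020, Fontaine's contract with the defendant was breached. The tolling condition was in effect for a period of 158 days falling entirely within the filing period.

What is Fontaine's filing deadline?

7 months after September 18, 2020 is April 18, 2021.
Tolling adds 158 days: April 18, 2021 + 158 days = September 23, 2021.
September 23, 2021 is a listed holiday. The next qualifying day is September 24, 2021.

September 24, 2021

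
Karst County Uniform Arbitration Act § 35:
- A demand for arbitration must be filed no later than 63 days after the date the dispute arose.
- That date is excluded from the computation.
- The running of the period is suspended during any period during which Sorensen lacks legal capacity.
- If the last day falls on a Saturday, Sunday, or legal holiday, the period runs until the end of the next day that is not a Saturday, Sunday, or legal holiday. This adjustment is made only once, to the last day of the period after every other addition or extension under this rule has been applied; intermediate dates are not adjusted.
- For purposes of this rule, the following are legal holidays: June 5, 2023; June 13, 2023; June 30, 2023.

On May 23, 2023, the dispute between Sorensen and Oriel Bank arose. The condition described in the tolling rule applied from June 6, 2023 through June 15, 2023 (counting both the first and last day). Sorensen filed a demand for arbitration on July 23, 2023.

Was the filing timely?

Yes

63 days after May 23, 2023 is July 25, 2023.
From June 6, 2023 through June 15, 2023 inclusive is 10 days; tolling adds 10 days: July 25, 2023 + 10 days = August 4, 2023.
August 4, 2023 is a Friday and not a legal holiday, so no extension applies.
The deadline is August 4, 2023; the filing on July 23, 2023 is on or before that date.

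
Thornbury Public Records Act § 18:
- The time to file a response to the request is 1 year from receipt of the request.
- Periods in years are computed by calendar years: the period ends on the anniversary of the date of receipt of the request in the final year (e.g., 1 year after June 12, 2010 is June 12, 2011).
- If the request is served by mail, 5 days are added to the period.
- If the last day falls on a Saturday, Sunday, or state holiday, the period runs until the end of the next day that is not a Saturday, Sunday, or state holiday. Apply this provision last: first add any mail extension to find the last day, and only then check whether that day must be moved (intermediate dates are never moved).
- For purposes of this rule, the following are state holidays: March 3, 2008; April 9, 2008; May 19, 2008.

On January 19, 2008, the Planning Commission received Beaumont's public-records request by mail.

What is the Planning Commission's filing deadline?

1 year after January 19, 2008 is January 19, 2009.
Service was by mail, adding 5 days: January 19, 2009 + 5 days = January 24, 2009.
January 24, 2009 is Saturday; January 25, 2009 is Sunday. The next qualifying day is January 26, 2009.

January 26, 2009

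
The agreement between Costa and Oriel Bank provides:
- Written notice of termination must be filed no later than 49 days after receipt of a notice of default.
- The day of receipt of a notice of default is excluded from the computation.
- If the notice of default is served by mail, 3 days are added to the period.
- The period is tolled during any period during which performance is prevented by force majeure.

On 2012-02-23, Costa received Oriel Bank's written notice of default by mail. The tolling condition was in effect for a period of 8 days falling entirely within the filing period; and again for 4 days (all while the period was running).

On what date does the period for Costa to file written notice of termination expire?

April 27, 2012

49 days after 2012-02-23 is April 12, 2012.
Service was by mail, adding 3 days: April 12, 2012 + 3 days = April 15, 2012.
Tolling adds 8 days: April 15, 2012 + 8 days = April 23, 2012.
Tolling adds 4 days: April 23, 2012 + 4 days = April 27, 2012.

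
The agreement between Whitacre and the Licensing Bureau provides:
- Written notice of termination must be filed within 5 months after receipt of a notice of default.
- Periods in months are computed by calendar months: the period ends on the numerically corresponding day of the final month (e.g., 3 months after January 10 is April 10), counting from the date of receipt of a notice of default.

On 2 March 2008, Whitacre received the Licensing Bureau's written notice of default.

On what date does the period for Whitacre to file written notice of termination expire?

5 months after 2 March 2008 is August 2, 2008.

August 2, 2008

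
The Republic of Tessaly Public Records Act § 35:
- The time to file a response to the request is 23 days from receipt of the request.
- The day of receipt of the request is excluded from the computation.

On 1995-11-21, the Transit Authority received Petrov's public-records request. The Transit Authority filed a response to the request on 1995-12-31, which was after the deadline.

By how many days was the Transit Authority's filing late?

23 days after 1995-11-21 is December 14, 1995.
The deadline is December 14, 1995; from December 14, 1995 to December 31, 1995 is 17 days.

17 days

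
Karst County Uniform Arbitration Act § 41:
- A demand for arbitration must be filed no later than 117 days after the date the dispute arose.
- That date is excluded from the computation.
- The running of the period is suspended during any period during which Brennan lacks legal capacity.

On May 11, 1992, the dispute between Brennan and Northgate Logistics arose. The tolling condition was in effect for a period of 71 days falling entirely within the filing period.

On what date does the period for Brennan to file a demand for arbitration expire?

117 days after May 11, 1992 is September 5, 1992.
Tolling adds 71 days: September 5, 1992 + 71 days = November 15, 1992.

November 15, 1992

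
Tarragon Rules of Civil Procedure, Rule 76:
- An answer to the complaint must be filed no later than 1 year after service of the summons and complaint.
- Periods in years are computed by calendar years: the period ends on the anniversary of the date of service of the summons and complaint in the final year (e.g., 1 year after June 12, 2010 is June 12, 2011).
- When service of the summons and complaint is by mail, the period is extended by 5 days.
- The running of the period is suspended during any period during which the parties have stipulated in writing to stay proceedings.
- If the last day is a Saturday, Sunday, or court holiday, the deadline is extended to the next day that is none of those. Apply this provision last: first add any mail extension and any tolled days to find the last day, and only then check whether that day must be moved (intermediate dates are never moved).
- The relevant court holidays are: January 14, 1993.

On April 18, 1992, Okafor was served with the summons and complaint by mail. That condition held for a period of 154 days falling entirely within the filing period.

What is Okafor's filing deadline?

1 year after April 18, 1992 is April 18, 1993.
Service was by mail, adding 5 days: April 18, 1993 + 5 days = April 23, 1993.
Tolling adds 154 days: April 23, 1993 + 154 days = September 24, 1993.
September 24, 1993 is a Friday and not a court holiday, so no extension applies.

September 24, 1993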